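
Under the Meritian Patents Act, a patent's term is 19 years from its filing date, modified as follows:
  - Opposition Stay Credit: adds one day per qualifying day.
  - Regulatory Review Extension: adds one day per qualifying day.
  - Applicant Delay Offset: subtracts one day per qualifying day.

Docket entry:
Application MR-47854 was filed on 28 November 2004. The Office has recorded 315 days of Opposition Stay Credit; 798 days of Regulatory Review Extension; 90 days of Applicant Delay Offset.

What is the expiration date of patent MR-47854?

September 16, 2026

Base term: filing date + 19 years → 28 November 2023.
Opposition Stay Credit: +315 days → 8 October 2024.
Regulatory Review Extension: +798 days → 15 December 2026.
Applicant Delay Offset: −90 days → 16 September 2026.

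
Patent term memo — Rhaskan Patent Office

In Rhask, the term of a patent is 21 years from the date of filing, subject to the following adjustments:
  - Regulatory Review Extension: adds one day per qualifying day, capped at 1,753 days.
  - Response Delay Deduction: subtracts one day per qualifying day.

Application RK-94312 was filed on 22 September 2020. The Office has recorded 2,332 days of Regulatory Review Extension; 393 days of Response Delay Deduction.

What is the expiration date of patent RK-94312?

June 13, 2045

Base term: filing date + 21 years → 22 September 2041.
Regulatory Review Extension: 2332 days claimed exceeds the 1753-day cap, so +1753 days → 11 July 2046.
Response Delay Deduction: −393 days → 13 June 2045.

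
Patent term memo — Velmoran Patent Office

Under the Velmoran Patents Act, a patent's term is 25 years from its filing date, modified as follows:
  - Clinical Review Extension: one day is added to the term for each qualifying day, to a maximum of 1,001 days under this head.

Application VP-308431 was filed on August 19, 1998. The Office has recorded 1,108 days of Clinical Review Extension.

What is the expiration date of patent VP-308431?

Base term: filing date + 25 years → 19 August 2023.
Clinical Review Extension: 1108 days claimed exceeds the 1001-day cap, so +1001 days → 16 May 2026.

May 16, 2026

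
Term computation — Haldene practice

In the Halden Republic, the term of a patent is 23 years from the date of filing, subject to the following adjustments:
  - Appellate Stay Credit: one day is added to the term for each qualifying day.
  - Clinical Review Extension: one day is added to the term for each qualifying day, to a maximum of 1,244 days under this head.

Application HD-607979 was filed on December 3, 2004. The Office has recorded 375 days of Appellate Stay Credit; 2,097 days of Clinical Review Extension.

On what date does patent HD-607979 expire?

May 9, 2032

Base term: filing date + 23 years → 3 December 2027.
Appellate Stay Credit: +375 days → 12 December 2028.
Clinical Review Extension: 2097 days claimed exceeds the 1244-day cap, so +1244 days → 9 May 2032.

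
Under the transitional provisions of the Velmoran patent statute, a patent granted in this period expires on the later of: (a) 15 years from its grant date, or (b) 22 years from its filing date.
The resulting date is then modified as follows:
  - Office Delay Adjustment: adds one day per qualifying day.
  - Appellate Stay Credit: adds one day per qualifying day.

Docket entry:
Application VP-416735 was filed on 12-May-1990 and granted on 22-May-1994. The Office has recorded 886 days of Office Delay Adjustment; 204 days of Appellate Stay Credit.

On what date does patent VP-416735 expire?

(a) grant + 15 years → 22 May 2009.
(b) filing + 22 years → 12 May 2012.
Later of the two: 12 May 2012.
Office Delay Adjustment: +886 days → 15 October 2014.
Appellate Stay Credit: +204 days → 7 May 2015.

May 7, 2015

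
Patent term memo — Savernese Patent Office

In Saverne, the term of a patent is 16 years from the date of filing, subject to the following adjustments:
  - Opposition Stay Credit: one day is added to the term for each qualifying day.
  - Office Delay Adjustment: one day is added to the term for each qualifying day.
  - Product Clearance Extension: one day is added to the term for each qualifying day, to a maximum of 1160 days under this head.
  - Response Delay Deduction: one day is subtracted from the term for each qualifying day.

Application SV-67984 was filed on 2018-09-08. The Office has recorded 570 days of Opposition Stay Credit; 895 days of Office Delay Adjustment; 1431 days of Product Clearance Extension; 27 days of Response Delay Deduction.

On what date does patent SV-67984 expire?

Base term: filing date + 16 years → 8 September 2034.
Opposition Stay Credit: +570 days → 31 March 2036.
Office Delay Adjustment: +895 days → 12 September 2038.
Product Clearance Extension: 1431 days claimed exceeds the 1160-day cap, so +1160 days → 15 November 2041.
Response Delay Deduction: −27 days → 19 October 2041.

2041-10-19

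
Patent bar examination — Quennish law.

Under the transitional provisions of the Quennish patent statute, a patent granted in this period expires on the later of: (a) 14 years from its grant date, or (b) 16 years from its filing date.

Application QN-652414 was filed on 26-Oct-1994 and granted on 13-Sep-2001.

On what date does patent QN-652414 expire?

2015-09-13

(a) grant + 14 years → 13 September 2015.
(b) filing + 16 years → 26 October 2010.
Later of the two: 13 September 2015.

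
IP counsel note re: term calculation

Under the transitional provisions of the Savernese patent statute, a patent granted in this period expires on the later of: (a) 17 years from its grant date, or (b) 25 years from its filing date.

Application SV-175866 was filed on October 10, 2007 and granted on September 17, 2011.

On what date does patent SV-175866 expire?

October 10, 2032

(a) grant + 17 years → 17 September 2028.
(b) filing + 25 years → 10 October 2032.
Later of the two: 10 October 2032.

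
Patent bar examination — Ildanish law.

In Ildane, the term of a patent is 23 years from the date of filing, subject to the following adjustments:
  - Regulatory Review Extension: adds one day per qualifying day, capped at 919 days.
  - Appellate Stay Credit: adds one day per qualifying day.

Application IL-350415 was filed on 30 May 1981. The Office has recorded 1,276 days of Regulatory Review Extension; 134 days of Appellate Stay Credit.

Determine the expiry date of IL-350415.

2007-04-18

Base term: filing date + 23 years → 30 May 2004.
Regulatory Review Extension: 1276 days claimed exceeds the 919-day cap, so +919 days → 5 December 2006.
Appellate Stay Credit: +134 days → 18 April 2007.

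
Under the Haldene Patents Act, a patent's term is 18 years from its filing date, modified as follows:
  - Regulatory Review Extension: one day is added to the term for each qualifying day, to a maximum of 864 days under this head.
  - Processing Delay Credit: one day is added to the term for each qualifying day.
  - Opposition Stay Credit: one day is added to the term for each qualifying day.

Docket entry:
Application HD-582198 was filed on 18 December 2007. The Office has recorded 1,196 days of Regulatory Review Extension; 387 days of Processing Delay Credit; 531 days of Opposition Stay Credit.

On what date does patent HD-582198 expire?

Base term: filing date + 18 years → 18 December 2025.
Regulatory Review Extension: 1196 days claimed exceeds the 864-day cap, so +864 days → 30 April 2028.
Processing Delay Credit: +387 days → 22 May 2029.
Opposition Stay Credit: +531 days → 4 November 2030.

November 4, 2030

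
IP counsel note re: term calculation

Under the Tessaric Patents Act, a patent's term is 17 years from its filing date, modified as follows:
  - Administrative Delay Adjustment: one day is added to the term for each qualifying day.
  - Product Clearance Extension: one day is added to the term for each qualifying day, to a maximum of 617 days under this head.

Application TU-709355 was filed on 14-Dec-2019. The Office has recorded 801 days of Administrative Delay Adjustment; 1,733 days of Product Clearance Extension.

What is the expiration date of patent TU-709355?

2040-11-01

Base term: filing date + 17 years → 14 December 2036.
Administrative Delay Adjustment: +801 days → 23 February 2039.
Product Clearance Extension: 1733 days claimed exceeds the 617-day cap, so +617 days → 1 November 2040.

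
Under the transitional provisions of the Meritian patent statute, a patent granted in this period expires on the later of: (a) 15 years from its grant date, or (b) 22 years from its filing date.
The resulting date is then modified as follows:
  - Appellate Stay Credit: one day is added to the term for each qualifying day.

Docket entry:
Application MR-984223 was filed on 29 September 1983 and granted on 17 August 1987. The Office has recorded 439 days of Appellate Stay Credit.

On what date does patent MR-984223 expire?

2006-12-12

(a) grant + 15 years → 17 August 2002.
(b) filing + 22 years → 29 September 2005.
Later of the two: 29 September 2005.
Appellate Stay Credit: +439 days → 12 December 2006.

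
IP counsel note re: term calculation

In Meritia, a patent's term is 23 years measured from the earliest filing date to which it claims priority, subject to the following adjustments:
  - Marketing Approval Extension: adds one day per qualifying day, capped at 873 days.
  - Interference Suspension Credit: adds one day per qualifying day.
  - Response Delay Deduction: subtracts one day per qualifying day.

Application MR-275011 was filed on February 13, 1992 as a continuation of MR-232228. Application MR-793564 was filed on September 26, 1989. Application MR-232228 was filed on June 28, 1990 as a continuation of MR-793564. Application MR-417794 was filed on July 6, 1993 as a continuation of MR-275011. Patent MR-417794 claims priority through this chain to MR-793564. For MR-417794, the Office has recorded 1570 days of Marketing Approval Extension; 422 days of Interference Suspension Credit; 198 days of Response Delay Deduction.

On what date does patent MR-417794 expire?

Earliest priority filing: 26 September 1989.
Base term: 26 September 1989 + 23 years → 26 September 2012.
Marketing Approval Extension: 1570 days claimed exceeds the 873-day cap, so +873 days → 16 February 2015.
Interference Suspension Credit: +422 days → 13 April 2016.
Response Delay Deduction: −198 days → 28 September 2015.

September 28, 2015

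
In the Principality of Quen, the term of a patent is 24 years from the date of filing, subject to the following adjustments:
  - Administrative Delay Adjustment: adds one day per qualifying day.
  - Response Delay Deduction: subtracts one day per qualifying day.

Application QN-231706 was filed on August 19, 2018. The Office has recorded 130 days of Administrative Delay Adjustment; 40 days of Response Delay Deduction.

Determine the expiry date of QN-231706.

November 17, 2042

Base term: filing date + 24 years → 19 August 2042.
Administrative Delay Adjustment: +130 days → 27 December 2042.
Response Delay Deduction: −40 days → 17 November 2042.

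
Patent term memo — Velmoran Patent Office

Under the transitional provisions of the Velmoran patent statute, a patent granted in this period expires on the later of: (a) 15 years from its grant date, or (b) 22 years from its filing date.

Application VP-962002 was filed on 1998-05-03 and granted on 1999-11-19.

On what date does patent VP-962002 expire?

2020-05-03

(a) grant + 15 years → 19 November 2014.
(b) filing + 22 years → 3 May 2020.
Later of the two: 3 May 2020.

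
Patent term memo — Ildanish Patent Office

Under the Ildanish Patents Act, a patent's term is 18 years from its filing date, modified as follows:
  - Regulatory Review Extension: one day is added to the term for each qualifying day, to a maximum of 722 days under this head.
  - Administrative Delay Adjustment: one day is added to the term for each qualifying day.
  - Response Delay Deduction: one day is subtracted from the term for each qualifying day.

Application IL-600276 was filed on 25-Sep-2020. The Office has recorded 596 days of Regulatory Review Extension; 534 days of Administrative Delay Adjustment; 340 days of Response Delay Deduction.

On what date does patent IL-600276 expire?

Base term: filing date + 18 years → 25 September 2038.
Regulatory Review Extension: 596 days (within the 722-day cap) → +596 days → 13 May 2040.
Administrative Delay Adjustment: +534 days → 29 October 2041.
Response Delay Deduction: −340 days → 23 November 2040.

November 23, 2040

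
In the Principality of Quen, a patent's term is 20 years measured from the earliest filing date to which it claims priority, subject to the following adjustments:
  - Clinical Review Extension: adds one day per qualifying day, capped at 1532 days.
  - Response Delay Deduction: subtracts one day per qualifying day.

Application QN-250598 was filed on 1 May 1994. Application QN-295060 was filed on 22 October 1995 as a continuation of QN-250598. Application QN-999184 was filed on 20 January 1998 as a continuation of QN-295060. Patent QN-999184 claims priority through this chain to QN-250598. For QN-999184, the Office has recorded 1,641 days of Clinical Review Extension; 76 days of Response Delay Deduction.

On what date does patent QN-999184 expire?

Earliest priority filing: 1 May 1994.
Base term: 1 May 1994 + 20 years → 1 May 2014.
Clinical Review Extension: 1641 days claimed exceeds the 1532-day cap, so +1532 days → 11 July 2018.
Response Delay Deduction: −76 days → 26 April 2018.

April 26, 2018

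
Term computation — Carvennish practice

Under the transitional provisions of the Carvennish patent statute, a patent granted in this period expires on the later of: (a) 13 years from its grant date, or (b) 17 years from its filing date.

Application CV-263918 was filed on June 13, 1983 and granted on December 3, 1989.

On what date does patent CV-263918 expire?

(a) grant + 13 years → 3 December 2002.
(b) filing + 17 years → 13 June 2000.
Later of the two: 3 December 2002.

2002-12-03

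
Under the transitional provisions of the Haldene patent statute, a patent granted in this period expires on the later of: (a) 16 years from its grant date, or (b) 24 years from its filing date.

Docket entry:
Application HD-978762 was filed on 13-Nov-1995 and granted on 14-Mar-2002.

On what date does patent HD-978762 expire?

(a) grant + 16 years → 14 March 2018.
(b) filing + 24 years → 13 November 2019.
Later of the two: 13 November 2019.

2019-11-13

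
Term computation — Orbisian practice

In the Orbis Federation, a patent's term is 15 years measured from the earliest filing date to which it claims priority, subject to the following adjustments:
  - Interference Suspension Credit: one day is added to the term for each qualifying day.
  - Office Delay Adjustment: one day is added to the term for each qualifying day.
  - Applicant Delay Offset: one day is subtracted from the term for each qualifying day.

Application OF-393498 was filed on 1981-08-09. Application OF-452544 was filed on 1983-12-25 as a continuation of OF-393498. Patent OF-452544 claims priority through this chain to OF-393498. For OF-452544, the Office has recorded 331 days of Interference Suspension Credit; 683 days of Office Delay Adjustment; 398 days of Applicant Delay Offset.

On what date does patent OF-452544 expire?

1998-04-17

Earliest priority filing: 9 August 1981.
Base term: 9 August 1981 + 15 years → 9 August 1996.
Interference Suspension Credit: +331 days → 6 July 1997.
Office Delay Adjustment: +683 days → 20 May 1999.
Applicant Delay Offset: −398 days → 17 April 1998.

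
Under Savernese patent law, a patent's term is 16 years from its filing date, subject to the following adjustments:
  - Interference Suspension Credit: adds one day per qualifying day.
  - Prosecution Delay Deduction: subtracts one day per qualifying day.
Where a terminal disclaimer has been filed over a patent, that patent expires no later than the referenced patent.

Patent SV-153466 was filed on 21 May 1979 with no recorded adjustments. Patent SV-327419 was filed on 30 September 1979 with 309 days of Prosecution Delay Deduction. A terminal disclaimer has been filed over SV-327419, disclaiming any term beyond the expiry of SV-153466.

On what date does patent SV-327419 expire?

November 25, 1994

Natural term of SV-327419:
  Base: filing + 16 years → 30 September 1995.
  Prosecution Delay Deduction: −309 days → 25 November 1994.
Expiry of referenced patent SV-153466:
  Base: filing + 16 years → 21 May 1995.
Terminal disclaimer: SV-327419 expires on the earlier of 25 November 1994 and 21 May 1995.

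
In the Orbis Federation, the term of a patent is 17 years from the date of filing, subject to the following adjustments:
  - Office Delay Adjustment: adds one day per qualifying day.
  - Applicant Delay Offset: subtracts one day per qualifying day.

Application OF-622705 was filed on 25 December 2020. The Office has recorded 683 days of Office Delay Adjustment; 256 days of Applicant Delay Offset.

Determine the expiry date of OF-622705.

February 25, 2039

Base term: filing date + 17 years → 25 December 2037.
Office Delay Adjustment: +683 days → 8 November 2039.
Applicant Delay Offset: −256 days → 25 February 2039.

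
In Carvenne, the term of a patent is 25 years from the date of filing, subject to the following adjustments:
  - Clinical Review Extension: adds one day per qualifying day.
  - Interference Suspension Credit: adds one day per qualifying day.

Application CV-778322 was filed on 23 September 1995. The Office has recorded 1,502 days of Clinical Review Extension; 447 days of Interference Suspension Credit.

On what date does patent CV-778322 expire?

January 24, 2026

Base term: filing date + 25 years → 23 September 2020.
Clinical Review Extension: +1502 days → 3 November 2024.
Interference Suspension Credit: +447 days → 24 January 2026.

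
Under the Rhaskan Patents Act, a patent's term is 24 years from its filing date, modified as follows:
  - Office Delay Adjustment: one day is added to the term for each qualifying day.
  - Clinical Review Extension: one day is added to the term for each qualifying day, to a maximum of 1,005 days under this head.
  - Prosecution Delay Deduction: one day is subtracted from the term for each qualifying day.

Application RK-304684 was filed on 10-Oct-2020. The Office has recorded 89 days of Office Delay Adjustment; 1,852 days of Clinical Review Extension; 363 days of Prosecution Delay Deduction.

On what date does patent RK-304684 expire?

October 11, 2046

Base term: filing date + 24 years → 10 October 2044.
Office Delay Adjustment: +89 days → 7 January 2045.
Clinical Review Extension: 1852 days claimed exceeds the 1005-day cap, so +1005 days → 9 October 2047.
Prosecution Delay Deduction: −363 days → 11 October 2046.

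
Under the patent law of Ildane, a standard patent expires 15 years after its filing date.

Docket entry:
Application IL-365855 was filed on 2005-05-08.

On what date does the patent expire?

Filing date + 15 years → 8 May 2020.

2020-05-08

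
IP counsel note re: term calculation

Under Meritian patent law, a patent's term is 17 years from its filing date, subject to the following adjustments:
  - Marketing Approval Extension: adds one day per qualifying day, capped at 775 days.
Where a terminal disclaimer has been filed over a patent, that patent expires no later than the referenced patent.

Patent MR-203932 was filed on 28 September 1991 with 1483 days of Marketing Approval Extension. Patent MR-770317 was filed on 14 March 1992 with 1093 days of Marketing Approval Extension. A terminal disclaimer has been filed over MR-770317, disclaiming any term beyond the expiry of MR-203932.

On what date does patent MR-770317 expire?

Natural term of MR-770317:
  Base: filing + 17 years → 14 March 2009.
  Marketing Approval Extension: 1093 days claimed exceeds the 775-day cap, so +775 days → 28 April 2011.
Expiry of referenced patent MR-203932:
  Base: filing + 17 years → 28 September 2008.
  Marketing Approval Extension: 1483 days claimed exceeds the 775-day cap, so +775 days → 12 November 2010.
Terminal disclaimer: MR-770317 expires on the earlier of 28 April 2011 and 12 November 2010.

2010-11-12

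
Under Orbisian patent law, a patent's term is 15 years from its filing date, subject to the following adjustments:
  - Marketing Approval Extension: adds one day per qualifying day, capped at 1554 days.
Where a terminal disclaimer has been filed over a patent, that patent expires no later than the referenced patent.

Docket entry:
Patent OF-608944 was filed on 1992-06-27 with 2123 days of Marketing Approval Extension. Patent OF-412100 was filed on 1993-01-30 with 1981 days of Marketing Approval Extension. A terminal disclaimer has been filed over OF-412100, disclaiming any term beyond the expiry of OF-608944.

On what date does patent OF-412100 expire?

Natural term of OF-412100:
  Base: filing + 15 years → 30 January 2008.
  Marketing Approval Extension: 1981 days claimed exceeds the 1554-day cap, so +1554 days → 2 May 2012.
Expiry of referenced patent OF-608944:
  Base: filing + 15 years → 27 June 2007.
  Marketing Approval Extension: 2123 days claimed exceeds the 1554-day cap, so +1554 days → 28 September 2011.
Terminal disclaimer: OF-412100 expires on the earlier of 2 May 2012 and 28 September 2011.

2011-09-28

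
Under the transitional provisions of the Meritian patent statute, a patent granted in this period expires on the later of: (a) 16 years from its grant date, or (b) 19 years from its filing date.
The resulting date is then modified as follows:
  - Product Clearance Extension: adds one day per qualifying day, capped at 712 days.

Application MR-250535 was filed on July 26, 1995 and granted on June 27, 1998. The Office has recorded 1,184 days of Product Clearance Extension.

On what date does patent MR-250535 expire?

July 7, 2016

(a) grant + 16 years → 27 June 2014.
(b) filing + 19 years → 26 July 2014.
Later of the two: 26 July 2014.
Product Clearance Extension: 1184 days claimed exceeds the 712-day cap, so +712 days → 7 July 2016.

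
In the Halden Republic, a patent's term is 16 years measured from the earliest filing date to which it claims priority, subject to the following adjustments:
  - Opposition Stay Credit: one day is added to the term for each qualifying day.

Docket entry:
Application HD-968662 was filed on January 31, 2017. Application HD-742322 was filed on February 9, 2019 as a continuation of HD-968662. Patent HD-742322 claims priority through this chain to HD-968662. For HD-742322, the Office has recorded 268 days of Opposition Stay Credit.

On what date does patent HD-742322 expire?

2033-10-26

Earliest priority filing: 31 January 2017.
Base term: 31 January 2017 + 16 years → 31 January 2033.
Opposition Stay Credit: +268 days → 26 October 2033.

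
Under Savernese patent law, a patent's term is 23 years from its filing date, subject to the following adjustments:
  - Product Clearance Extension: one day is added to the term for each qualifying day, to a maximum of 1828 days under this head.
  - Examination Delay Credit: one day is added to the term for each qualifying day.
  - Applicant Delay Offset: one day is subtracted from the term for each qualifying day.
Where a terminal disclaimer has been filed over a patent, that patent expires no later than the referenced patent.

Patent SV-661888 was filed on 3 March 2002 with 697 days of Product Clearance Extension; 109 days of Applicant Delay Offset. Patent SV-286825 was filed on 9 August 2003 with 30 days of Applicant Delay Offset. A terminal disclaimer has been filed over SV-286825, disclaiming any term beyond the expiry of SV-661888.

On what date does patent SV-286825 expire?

Natural term of SV-286825:
  Base: filing + 23 years → 9 August 2026.
  Applicant Delay Offset: −30 days → 10 July 2026.
Expiry of referenced patent SV-661888:
  Base: filing + 23 years → 3 March 2025.
  Product Clearance Extension: 697 days (within the 1828-day cap) → +697 days → 29 January 2027.
  Applicant Delay Offset: −109 days → 12 October 2026.
Terminal disclaimer: SV-286825 expires on the earlier of 10 July 2026 and 12 October 2026.

July 10, 2026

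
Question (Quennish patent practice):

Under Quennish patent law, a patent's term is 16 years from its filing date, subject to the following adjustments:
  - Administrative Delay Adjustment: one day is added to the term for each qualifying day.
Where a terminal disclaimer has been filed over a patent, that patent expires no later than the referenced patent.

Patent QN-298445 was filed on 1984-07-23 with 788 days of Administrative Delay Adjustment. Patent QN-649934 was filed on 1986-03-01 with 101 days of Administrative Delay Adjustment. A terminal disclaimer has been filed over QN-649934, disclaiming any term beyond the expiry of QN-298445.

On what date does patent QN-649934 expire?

2002-06-10

Natural term of QN-649934:
  Base: filing + 16 years → 1 March 2002.
  Administrative Delay Adjustment: +101 days → 10 June 2002.
Expiry of referenced patent QN-298445:
  Base: filing + 16 years → 23 July 2000.
  Administrative Delay Adjustment: +788 days → 19 September 2002.
Terminal disclaimer: QN-649934 expires on the earlier of 10 June 2002 and 19 September 2002.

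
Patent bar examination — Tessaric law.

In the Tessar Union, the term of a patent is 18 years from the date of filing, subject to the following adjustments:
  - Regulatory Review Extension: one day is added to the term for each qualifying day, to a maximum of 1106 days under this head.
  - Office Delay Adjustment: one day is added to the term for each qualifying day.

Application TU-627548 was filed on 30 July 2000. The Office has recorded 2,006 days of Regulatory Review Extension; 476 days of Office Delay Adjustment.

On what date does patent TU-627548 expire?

2022-11-28

Base term: filing date + 18 years → 30 July 2018.
Regulatory Review Extension: 2006 days claimed exceeds the 1106-day cap, so +1106 days → 9 August 2021.
Office Delay Adjustment: +476 days → 28 November 2022.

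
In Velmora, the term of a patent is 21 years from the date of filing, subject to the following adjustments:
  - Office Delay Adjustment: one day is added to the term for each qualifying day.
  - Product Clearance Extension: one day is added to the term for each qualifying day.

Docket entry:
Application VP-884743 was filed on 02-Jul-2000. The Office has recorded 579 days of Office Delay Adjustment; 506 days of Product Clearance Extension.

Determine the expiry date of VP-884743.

Base term: filing date + 21 years → 2 July 2021.
Office Delay Adjustment: +579 days → 1 February 2023.
Product Clearance Extension: +506 days → 21 June 2024.

June 21, 2024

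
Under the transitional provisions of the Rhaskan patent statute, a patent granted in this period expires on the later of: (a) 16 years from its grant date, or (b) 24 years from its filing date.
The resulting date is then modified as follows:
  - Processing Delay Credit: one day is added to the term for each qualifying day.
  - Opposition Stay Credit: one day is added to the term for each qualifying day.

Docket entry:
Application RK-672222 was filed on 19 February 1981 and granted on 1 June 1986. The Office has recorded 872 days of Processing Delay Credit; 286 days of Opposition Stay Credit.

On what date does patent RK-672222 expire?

(a) grant + 16 years → 1 June 2002.
(b) filing + 24 years → 19 February 2005.
Later of the two: 19 February 2005.
Processing Delay Credit: +872 days → 11 July 2007.
Opposition Stay Credit: +286 days → 22 April 2008.

2008-04-22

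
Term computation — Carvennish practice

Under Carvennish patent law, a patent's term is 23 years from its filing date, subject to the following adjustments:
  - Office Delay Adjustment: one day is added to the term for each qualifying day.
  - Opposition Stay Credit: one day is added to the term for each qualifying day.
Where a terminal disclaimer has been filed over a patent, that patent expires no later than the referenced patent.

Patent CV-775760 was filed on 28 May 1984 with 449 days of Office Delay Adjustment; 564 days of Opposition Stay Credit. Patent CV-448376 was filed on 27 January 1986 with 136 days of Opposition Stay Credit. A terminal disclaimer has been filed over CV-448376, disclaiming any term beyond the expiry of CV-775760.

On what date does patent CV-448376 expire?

Natural term of CV-448376:
  Base: filing + 23 years → 27 January 2009.
  Opposition Stay Credit: +136 days → 12 June 2009.
Expiry of referenced patent CV-775760:
  Base: filing + 23 years → 28 May 2007.
  Office Delay Adjustment: +449 days → 19 August 2008.
  Opposition Stay Credit: +564 days → 6 March 2010.
Terminal disclaimer: CV-448376 expires on the earlier of 12 June 2009 and 6 March 2010.

June 12, 2009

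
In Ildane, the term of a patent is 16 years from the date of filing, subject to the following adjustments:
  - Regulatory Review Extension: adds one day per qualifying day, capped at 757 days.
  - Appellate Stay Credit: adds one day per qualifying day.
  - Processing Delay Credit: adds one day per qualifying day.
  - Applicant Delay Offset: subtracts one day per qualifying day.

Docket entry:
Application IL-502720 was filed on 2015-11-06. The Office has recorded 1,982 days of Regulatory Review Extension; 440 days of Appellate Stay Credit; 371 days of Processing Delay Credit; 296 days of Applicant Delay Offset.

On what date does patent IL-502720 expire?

2035-05-01

Base term: filing date + 16 years → 6 November 2031.
Regulatory Review Extension: 1982 days claimed exceeds the 757-day cap, so +757 days → 2 December 2033.
Appellate Stay Credit: +440 days → 15 February 2035.
Processing Delay Credit: +371 days → 21 February 2036.
Applicant Delay Offset: −296 days → 1 May 2035.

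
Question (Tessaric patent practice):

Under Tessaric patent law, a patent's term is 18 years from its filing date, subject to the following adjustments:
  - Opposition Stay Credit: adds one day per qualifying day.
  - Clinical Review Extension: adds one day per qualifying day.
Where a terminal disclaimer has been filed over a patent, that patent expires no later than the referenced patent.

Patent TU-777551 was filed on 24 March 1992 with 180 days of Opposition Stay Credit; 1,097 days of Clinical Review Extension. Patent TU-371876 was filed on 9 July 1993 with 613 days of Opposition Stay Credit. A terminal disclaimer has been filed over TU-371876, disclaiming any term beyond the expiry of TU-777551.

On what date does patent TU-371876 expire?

2013-03-13

Natural term of TU-371876:
  Base: filing + 18 years → 9 July 2011.
  Opposition Stay Credit: +613 days → 13 March 2013.
Expiry of referenced patent TU-777551:
  Base: filing + 18 years → 24 March 2010.
  Opposition Stay Credit: +180 days → 20 September 2010.
  Clinical Review Extension: +1097 days → 21 September 2013.
Terminal disclaimer: TU-371876 expires on the earlier of 13 March 2013 and 21 September 2013.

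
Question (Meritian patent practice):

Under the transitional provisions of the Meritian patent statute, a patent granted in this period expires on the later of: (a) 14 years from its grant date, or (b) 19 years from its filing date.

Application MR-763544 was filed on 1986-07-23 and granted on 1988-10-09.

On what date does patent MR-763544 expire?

July 23, 2005

(a) grant + 14 years → 9 October 2002.
(b) filing + 19 years → 23 July 2005.
Later of the two: 23 July 2005.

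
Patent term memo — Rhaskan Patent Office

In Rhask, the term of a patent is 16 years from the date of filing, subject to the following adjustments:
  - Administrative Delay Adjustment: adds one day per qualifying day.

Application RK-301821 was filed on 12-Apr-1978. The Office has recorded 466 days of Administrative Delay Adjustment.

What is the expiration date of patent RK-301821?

July 22, 1995

Base term: filing date + 16 years → 12 April 1994.
Administrative Delay Adjustment: +466 days → 22 July 1995.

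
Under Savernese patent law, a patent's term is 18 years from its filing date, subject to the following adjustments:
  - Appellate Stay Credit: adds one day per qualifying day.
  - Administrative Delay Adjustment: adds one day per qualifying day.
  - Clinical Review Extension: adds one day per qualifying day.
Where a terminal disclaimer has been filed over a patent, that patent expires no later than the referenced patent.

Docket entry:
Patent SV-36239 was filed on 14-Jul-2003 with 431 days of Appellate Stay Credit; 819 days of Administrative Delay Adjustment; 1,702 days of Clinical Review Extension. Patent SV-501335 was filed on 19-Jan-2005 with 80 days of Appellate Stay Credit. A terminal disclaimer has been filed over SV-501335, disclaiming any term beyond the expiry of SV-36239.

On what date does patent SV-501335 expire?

April 9, 2023

Natural term of SV-501335:
  Base: filing + 18 years → 19 January 2023.
  Appellate Stay Credit: +80 days → 9 April 2023.
Expiry of referenced patent SV-36239:
  Base: filing + 18 years → 14 July 2021.
  Appellate Stay Credit: +431 days → 18 September 2022.
  Administrative Delay Adjustment: +819 days → 15 December 2024.
  Clinical Review Extension: +1702 days → 13 August 2029.
Terminal disclaimer: SV-501335 expires on the earlier of 9 April 2023 and 13 August 2029.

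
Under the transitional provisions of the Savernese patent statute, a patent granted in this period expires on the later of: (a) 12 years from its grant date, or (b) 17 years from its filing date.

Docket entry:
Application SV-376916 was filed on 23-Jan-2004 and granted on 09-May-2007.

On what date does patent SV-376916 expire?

2021-01-23

(a) grant + 12 years → 9 May 2019.
(b) filing + 17 years → 23 January 2021.
Later of the two: 23 January 2021.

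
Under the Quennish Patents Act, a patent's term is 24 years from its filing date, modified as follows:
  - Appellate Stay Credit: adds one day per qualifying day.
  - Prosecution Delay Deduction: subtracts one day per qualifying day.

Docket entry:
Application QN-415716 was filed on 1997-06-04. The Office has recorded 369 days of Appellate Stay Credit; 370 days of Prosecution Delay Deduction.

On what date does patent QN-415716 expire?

Base term: filing date + 24 years → 4 June 2021.
Appellate Stay Credit: +369 days → 8 June 2022.
Prosecution Delay Deduction: −370 days → 3 June 2021.

June 3, 2021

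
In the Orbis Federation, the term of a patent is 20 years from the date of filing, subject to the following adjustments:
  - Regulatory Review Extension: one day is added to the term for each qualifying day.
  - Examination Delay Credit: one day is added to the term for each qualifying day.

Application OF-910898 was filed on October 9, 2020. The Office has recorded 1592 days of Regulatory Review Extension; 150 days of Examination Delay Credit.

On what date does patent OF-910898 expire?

Base term: filing date + 20 years → 9 October 2040.
Regulatory Review Extension: +1592 days → 17 February 2045.
Examination Delay Credit: +150 days → 17 July 2045.

2045-07-17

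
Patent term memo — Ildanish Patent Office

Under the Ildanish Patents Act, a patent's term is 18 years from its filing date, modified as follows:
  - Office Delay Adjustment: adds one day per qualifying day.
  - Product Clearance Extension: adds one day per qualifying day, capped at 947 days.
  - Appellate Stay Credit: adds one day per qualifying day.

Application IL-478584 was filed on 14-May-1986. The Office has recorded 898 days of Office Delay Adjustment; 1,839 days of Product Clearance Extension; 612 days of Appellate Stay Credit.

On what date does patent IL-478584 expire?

Base term: filing date + 18 years → 14 May 2004.
Office Delay Adjustment: +898 days → 29 October 2006.
Product Clearance Extension: 1839 days claimed exceeds the 947-day cap, so +947 days → 2 June 2009.
Appellate Stay Credit: +612 days → 4 February 2011.

2011-02-04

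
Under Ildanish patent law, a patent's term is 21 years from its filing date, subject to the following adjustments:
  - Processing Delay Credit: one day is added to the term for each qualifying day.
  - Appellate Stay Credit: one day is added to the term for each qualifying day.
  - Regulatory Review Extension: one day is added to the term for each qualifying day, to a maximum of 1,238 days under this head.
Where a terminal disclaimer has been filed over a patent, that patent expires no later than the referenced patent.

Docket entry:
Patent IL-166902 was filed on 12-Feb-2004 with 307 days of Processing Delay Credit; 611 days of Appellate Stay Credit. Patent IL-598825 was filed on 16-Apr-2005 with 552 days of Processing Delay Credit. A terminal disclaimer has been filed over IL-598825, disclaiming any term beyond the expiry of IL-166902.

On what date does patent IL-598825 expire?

Natural term of IL-598825:
  Base: filing + 21 years → 16 April 2026.
  Processing Delay Credit: +552 days → 20 October 2027.
Expiry of referenced patent IL-166902:
  Base: filing + 21 years → 12 February 2025.
  Processing Delay Credit: +307 days → 16 December 2025.
  Appellate Stay Credit: +611 days → 19 August 2027.
Terminal disclaimer: IL-598825 expires on the earlier of 20 October 2027 and 19 August 2027.

2027-08-19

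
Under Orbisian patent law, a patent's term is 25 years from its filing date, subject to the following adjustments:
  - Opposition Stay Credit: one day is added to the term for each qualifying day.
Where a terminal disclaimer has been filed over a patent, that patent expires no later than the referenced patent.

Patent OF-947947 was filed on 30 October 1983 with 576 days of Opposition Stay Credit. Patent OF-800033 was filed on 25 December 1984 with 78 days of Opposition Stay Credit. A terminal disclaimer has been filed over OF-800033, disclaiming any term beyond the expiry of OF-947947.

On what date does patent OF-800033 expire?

Natural term of OF-800033:
  Base: filing + 25 years → 25 December 2009.
  Opposition Stay Credit: +78 days → 13 March 2010.
Expiry of referenced patent OF-947947:
  Base: filing + 25 years → 30 October 2008.
  Opposition Stay Credit: +576 days → 29 May 2010.
Terminal disclaimer: OF-800033 expires on the earlier of 13 March 2010 and 29 May 2010.

March 13, 2010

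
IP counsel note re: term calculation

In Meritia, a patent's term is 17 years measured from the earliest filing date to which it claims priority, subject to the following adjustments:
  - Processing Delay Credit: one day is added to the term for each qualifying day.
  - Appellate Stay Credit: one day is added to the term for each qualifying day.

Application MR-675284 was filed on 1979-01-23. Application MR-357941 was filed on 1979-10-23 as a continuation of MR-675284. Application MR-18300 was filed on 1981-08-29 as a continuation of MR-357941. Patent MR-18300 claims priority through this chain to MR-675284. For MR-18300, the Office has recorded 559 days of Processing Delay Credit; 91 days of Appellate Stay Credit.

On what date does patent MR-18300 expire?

Earliest priority filing: 23 January 1979.
Base term: 23 January 1979 + 17 years → 23 January 1996.
Processing Delay Credit: +559 days → 4 August 1997.
Appellate Stay Credit: +91 days → 3 November 1997.

1997-11-03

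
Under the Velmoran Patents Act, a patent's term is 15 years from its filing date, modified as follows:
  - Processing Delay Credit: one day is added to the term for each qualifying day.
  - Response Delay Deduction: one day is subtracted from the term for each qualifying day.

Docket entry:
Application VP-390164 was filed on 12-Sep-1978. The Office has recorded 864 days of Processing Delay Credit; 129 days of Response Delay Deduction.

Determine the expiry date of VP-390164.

Base term: filing date + 15 years → 12 September 1993.
Processing Delay Credit: +864 days → 24 January 1996.
Response Delay Deduction: −129 days → 17 September 1995.

September 17, 1995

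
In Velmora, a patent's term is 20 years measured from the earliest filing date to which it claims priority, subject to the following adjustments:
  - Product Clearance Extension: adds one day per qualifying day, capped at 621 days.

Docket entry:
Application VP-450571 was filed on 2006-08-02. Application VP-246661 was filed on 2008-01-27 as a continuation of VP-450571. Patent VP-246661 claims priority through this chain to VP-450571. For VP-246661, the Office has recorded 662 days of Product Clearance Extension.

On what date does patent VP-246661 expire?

Earliest priority filing: 2 August 2006.
Base term: 2 August 2006 + 20 years → 2 August 2026.
Product Clearance Extension: 662 days claimed exceeds the 621-day cap, so +621 days → 14 April 2028.

2028-04-14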